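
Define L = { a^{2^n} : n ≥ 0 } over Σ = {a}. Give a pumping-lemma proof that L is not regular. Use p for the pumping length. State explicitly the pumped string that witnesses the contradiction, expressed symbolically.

Toward a contradiction, assume L is regular with pumping length p.
Take w = a^{2^p} ∈ L with |w| = 2^p ≥ p.
By the pumping lemma, w = xyz with |xy| ≤ p and |y| > 0.
Then y = a^k for some k with 1 ≤ k ≤ p.
Pump with i = 2: xy^2z = a^{2^p+k}. Since 1 ≤ k ≤ p < 2^p, we have 2^p < 2^p+k < 2^{p+1}, so 2^p+k is not a power of 2. So xy^2z ∉ L.
This is a contradiction; hence L is not regular.

a^{2^p+k}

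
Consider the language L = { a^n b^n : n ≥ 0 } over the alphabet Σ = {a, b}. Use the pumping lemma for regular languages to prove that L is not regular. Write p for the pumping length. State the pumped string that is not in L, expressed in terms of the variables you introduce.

Assume L is regular; let p be its pumping constant.
Take w = a^p b^p. Then w ∈ L and |w| = 2p ≥ p.
Write w = xyz as guaranteed by the lemma, with |xy| ≤ p and |y| > 0.
Because |xy| ≤ p and w begins with p copies of a, we have y = a^k with 1 ≤ k ≤ p.
Pump with i = 2: xy^2z = a^{p+k} b^p. For this to lie in L we would need p = p+k, which forces k = 0. But k ≥ 1, so xy^2z ∉ L.
This is a contradiction; hence L is not regular.

a^{p+k} b^p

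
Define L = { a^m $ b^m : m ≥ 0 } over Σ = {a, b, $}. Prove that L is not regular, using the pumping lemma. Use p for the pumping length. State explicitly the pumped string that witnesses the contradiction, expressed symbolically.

a^{p+k} $ b^p

Assume L is regular. Let p be the pumping length given by the pumping lemma.
Take w = a^p $ b^p ∈ L with |w| = 2p+1 ≥ p.
Write w = xyz as guaranteed by the lemma, with |xy| ≤ p and y is nonempty.
Since the first p symbols of w are all a's and |xy| ≤ p, y lies entirely in the leading a-block: y = a^k for some k with 1 ≤ k ≤ p.
Pump with i = 2: xy^2z = a^{p+k} $ b^p, which would require p+k = p. But k ≥ 1, so xy^2z ∉ L.
This contradicts the pumping lemma, so L is not regular.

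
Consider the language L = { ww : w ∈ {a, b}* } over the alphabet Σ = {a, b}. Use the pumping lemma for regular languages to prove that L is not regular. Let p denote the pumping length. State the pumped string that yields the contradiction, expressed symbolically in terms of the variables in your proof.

Assume L is regular; let p be its pumping constant.
Take w = a^p b^p a^p b^p = uu where u = a^pb^p; then w ∈ L and |w| = 4p ≥ p.
Write w = xyz as guaranteed by the lemma, with |xy| ≤ p and |y| ≥ 1.
Since the first p symbols of w are all a's and |xy| ≤ p, y lies entirely in the leading a-block: y = a^k for some k with 1 ≤ k ≤ p.
Pump with i = 2: xy^2z = a^{p+k} b^p a^p b^p, of length 4p+k. Suppose this equals vv. The string starts with a and ends with b, so v does too; thus the boundary between the two copies of v is a b→a transition. There is exactly one such transition, at position 2p+k, so |v| = 2p+k and |vv| = 4p+2k ≠ 4p+k since k ≥ 1. So xy^2z ∉ L.
Contradiction. Therefore L is not regular.

a^{p+k} b^p a^p b^p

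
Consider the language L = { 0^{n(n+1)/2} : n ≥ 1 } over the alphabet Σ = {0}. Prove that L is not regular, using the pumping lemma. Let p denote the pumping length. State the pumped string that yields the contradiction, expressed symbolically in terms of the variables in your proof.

Assume L is regular; let p be its pumping constant.
Take w = 0^{p(p+1)/2} ∈ L with |w| = p(p+1)/2 ≥ p.
The pumping lemma gives a decomposition w = xyz where |xy| ≤ p and y is nonempty.
Then y = 0^k for some k with 1 ≤ k ≤ p.
Pump with i = 2: xy^2z = 0^{p(p+1)/2+k}. Since 1 ≤ k ≤ p, p(p+1)/2 < p(p+1)/2+k ≤ p(p+1)/2+p < (p+1)(p+2)/2, so p(p+1)/2+k is strictly between consecutive triangular numbers. So xy^2z ∉ L.
This contradicts the pumping lemma, so L is not regular.

0^{p(p+1)/2+k}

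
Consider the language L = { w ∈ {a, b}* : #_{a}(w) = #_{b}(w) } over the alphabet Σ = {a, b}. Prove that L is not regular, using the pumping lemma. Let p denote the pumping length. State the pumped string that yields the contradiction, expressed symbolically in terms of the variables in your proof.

a^{p+k} b^p

Suppose for contradiction that L is regular, and let p be the pumping length.
Choose w = a^p b^p ∈ L with |w| = 2p ≥ p.
The pumping lemma gives a decomposition w = xyz where |xy| ≤ p and |y| ≥ 1.
Because |xy| ≤ p and w begins with p copies of a, we have y = a^k with 1 ≤ k ≤ p.
Pump with i = 2: xy^2z = a^{p+k} b^p has p+k occurrences of a but only p of b. Since k ≥ 1 the counts differ, so xy^2z ∉ L.
Contradiction. Therefore L is not regular.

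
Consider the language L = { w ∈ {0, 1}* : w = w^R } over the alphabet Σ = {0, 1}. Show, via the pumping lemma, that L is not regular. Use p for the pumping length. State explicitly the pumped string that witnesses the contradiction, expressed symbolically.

0^{p+k} 1 0^p

Toward a contradiction, assume L is regular with pumping length p.
Take w = 0^p 1 0^p, a palindrome of length 2p+1 ≥ p.
Write w = xyz as guaranteed by the lemma, with |xy| ≤ p and |y| > 0.
Since the first p symbols of w are all 0's and |xy| ≤ p, y lies entirely in the leading 0-block: y = 0^k for some k with 1 ≤ k ≤ p.
Pump with i = 2: xy^2z = 0^{p+k} 1 0^p. Its reverse is 0^p 1 0^{p+k}, which differs from xy^2z since k ≥ 1. So xy^2z is not a palindrome and xy^2z ∉ L.
This is a contradiction; hence L is not regular.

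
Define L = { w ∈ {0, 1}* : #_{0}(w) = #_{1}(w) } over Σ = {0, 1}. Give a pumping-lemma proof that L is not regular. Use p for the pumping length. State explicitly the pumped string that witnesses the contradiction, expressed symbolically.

Assume L is regular; let p be its pumping constant.
Choose w = 0^p 1^p ∈ L with |w| = 2p ≥ p.
The pumping lemma gives a decomposition w = xyz where |xy| ≤ p and |y| ≥ 1.
Because |xy| ≤ p and w begins with p copies of 0, we have y = 0^k with 1 ≤ k ≤ p.
Pump with i = 2: xy^2z = 0^{p+k} 1^p has p+k occurrences of 0 but only p of 1. Since k ≥ 1 the counts differ, so xy^2z ∉ L.
Contradiction. Therefore L is not regular.

0^{p+k} 1^p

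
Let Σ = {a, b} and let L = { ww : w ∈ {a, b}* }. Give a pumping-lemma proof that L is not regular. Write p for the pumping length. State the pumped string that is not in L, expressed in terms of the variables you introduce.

a^{p+k} b^p a^p b^p

Assume L is regular; let p be its pumping constant.
Take w = a^p b^p a^p b^p = uu where u = a^pb^p; then w ∈ L and |w| = 4p ≥ p.
The pumping lemma gives a decomposition w = xyz where |xy| ≤ p and |y| ≥ 1.
The first p characters of w are a's, so xy (and hence y) consists only of a's. Write y = a^k, 1 ≤ k ≤ p.
Pump with i = 2: xy^2z = a^{p+k} b^p a^p b^p, of length 4p+k. Suppose this equals vv. The string starts with a and ends with b, so v does too; thus the boundary between the two copies of v is a b→a transition. There is exactly one such transition, at position 2p+k, so |v| = 2p+k and |vv| = 4p+2k ≠ 4p+k since k ≥ 1. So xy^2z ∉ L.
This is a contradiction; hence L is not regular.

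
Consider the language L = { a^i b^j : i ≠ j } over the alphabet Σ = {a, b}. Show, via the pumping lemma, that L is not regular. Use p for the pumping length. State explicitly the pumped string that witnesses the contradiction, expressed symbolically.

Assume L is regular; let p be its pumping constant.
Choose w = a^p b^{p+p!}. Since p ≠ p+p!, w ∈ L; and |w| ≥ p.
By the pumping lemma, w = xyz with |xy| ≤ p and y is nonempty.
The first p characters of w are a's, so xy (and hence y) consists only of a's. Write y = a^k, 1 ≤ k ≤ p.
Since 1 ≤ k ≤ p, k divides p!; set t = 1 + p!/k. Then xy^t z has p + (p!/k)·k = p + p! copies of a. Now the a-count equals the b-count, so i ≠ j fails. So xy^t z = a^{p+p!} b^{p+p!} ∉ L.
This is a contradiction; hence L is not regular.

a^{p+p!} b^{p+p!}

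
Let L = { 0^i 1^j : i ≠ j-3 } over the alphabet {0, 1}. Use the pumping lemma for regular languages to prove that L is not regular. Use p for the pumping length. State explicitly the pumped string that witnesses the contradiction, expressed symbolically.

0^{p+p!} 1^{p+p!+3}

Suppose for contradiction that L is regular, and let p be the pumping length.
Choose w = 0^p 1^{p+p!+3}. Since p ≠ (p+p!+3)-3 = p+p!, w ∈ L; and |w| ≥ p.
By the pumping lemma, w = xyz with |xy| ≤ p and y is nonempty.
The first p characters of w are 0's, so xy (and hence y) consists only of 0's. Write y = 0^k, 1 ≤ k ≤ p.
Since 1 ≤ k ≤ p, k divides p!; set t = 1 + p!/k. Then xy^t z has p + (p!/k)·k = p + p! copies of 0. Now the 0-count is p+p! and (1-count)-3 = (p+p!+3)-3 = p+p!, so i ≠ j-3 fails. So xy^t z = 0^{p+p!} 1^{p+p!+3} ∉ L.
This is a contradiction; hence L is not regular.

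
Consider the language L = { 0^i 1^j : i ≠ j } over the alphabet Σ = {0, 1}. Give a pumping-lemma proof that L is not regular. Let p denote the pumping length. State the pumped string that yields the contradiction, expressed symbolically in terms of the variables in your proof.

0^{p+p!} 1^{p+p!}

Toward a contradiction, assume L is regular with pumping length p.
Choose w = 0^p 1^{p+p!}. Since p ≠ p+p!, w ∈ L; and |w| ≥ p.
Write w = xyz as guaranteed by the lemma, with |xy| ≤ p and y is nonempty.
Since the first p symbols of w are all 0's and |xy| ≤ p, y lies entirely in the leading 0-block: y = 0^k for some k with 1 ≤ k ≤ p.
Since 1 ≤ k ≤ p, k divides p!; set t = 1 + p!/k. Then xy^t z has p + (p!/k)·k = p + p! copies of 0. Now the 0-count equals the 1-count, so i ≠ j fails. So xy^t z = 0^{p+p!} 1^{p+p!} ∉ L.
This contradicts the pumping lemma, so L is not regular.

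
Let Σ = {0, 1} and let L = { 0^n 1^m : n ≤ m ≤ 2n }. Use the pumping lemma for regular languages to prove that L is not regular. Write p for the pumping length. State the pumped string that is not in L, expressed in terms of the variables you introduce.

0^{p+k} 1^p

Assume L is regular; let p be its pumping constant.
Take w = 0^p 1^p ∈ L (since p ≤ p ≤ 2p), with |w| = 2p ≥ p.
The pumping lemma gives a decomposition w = xyz where |xy| ≤ p and |y| > 0.
The first p characters of w are 0's, so xy (and hence y) consists only of 0's. Write y = 0^k, 1 ≤ k ≤ p.
Pump with i = 2: xy^2z = 0^{p+k} 1^p. Now n = p+k > p = m, so the condition n ≤ m fails. Thus xy^2z ∉ L.
This contradicts the pumping lemma, so L is not regular.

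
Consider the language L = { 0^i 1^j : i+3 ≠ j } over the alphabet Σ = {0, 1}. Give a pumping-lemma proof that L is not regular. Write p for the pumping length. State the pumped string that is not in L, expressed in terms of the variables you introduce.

0^{p+p!} 1^{p+p!+3}

Suppose for contradiction that L is regular, and let p be the pumping length.
Choose w = 0^p 1^{p+p!+3}. Since p ≠ (p+p!+3)-3 = p+p!, w ∈ L; and |w| ≥ p.
The pumping lemma gives a decomposition w = xyz where |xy| ≤ p and |y| > 0.
Since the first p symbols of w are all 0's and |xy| ≤ p, y lies entirely in the leading 0-block: y = 0^k for some k with 1 ≤ k ≤ p.
Since 1 ≤ k ≤ p, k divides p!; set t = 1 + p!/k. Then xy^t z has p + (p!/k)·k = p + p! copies of 0. Now the 0-count is p+p! and (1-count)-3 = (p+p!+3)-3 = p+p!, so i+3 ≠ j fails. So xy^t z = 0^{p+p!} 1^{p+p!+3} ∉ L.
This contradicts the pumping lemma, so L is not regular.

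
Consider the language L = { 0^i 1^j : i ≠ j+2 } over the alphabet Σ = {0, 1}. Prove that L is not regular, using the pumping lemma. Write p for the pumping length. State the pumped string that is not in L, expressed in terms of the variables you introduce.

Assume L is regular. Let p be the pumping length given by the pumping lemma.
Choose w = 0^p 1^{p+p!-2}. Since p ≠ (p+p!-2)+2 = p+p!, w ∈ L; and |w| ≥ p.
By the pumping lemma, w = xyz with |xy| ≤ p and |y| > 0.
The first p characters of w are 0's, so xy (and hence y) consists only of 0's. Write y = 0^k, 1 ≤ k ≤ p.
Since 1 ≤ k ≤ p, k divides p!; set t = 1 + p!/k. Then xy^t z has p + (p!/k)·k = p + p! copies of 0. Now the 0-count is p+p! and (1-count)+2 = (p+p!-2)+2 = p+p!, so i ≠ j+2 fails. So xy^t z = 0^{p+p!} 1^{p+p!-2} ∉ L.
Contradiction. Therefore L is not regular.

0^{p+p!} 1^{p+p!-2}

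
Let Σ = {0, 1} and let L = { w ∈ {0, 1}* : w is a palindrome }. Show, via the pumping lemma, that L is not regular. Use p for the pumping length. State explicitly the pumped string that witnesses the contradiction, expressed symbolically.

0^{p+k} 1 0^p

Suppose for contradiction that L is regular, and let p be the pumping length.
Take w = 0^p 1 0^p, a palindrome of length 2p+1 ≥ p.
The pumping lemma gives a decomposition w = xyz where |xy| ≤ p and y is nonempty.
The first p characters of w are 0's, so xy (and hence y) consists only of 0's. Write y = 0^k, 1 ≤ k ≤ p.
Pump with i = 2: xy^2z = 0^{p+k} 1 0^p. Its reverse is 0^p 1 0^{p+k}, which differs from xy^2z since k ≥ 1. So xy^2z is not a palindrome and xy^2z ∉ L.
This contradicts the pumping lemma, so L is not regular.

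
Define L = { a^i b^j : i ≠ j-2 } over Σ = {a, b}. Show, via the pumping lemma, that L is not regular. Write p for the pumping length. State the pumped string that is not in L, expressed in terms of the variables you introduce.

Suppose for contradiction that L is regular, and let p be the pumping length.
Choose w = a^p b^{p+p!+2}. Since p ≠ (p+p!+2)-2 = p+p!, w ∈ L; and |w| ≥ p.
By the pumping lemma, w = xyz with |xy| ≤ p and |y| ≥ 1.
The first p characters of w are a's, so xy (and hence y) consists only of a's. Write y = a^k, 1 ≤ k ≤ p.
Since 1 ≤ k ≤ p, k divides p!; set t = 1 + p!/k. Then xy^t z has p + (p!/k)·k = p + p! copies of a. Now the a-count is p+p! and (b-count)-2 = (p+p!+2)-2 = p+p!, so i ≠ j-2 fails. So xy^t z = a^{p+p!} b^{p+p!+2} ∉ L.
This contradicts the pumping lemma, so L is not regular.

a^{p+p!} b^{p+p!+2}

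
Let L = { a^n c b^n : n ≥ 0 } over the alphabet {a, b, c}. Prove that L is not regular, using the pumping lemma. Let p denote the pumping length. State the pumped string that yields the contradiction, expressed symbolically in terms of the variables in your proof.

Assume L is regular; let p be its pumping constant.
Take w = a^p c b^p ∈ L with |w| = 2p+1 ≥ p.
By the pumping lemma, w = xyz with |xy| ≤ p and y is nonempty.
Since the first p symbols of w are all a's and |xy| ≤ p, y lies entirely in the leading a-block: y = a^k for some k with 1 ≤ k ≤ p.
Pump with i = 2: xy^2z = a^{p+k} c b^p, which would require p+k = p. But k ≥ 1, so xy^2z ∉ L.
Contradiction. Therefore L is not regular.

a^{p+k} c b^p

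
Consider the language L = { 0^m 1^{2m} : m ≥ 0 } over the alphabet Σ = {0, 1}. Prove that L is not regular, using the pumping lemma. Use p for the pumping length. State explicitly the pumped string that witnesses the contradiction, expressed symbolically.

0^{p+k} 1^{2p}

Assume L is regular. Let p be the pumping length given by the pumping lemma.
Take w = 0^p 1^{2p}. Then w ∈ L and |w| = 3p ≥ p.
By the pumping lemma, w = xyz with |xy| ≤ p and |y| ≥ 1.
Since the first p symbols of w are all 0's and |xy| ≤ p, y lies entirely in the leading 0-block: y = 0^k for some k with 1 ≤ k ≤ p.
Pump with i = 2: xy^2z = 0^{p+k} 1^{2p}. For this to lie in L we would need 2p = 2(p+k), which forces k = 0. But k ≥ 1, so xy^2z ∉ L.
Contradiction. Therefore L is not regular.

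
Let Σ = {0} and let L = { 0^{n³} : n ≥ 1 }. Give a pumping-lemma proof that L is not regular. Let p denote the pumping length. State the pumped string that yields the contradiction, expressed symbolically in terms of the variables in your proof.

Suppose for contradiction that L is regular, and let p be the pumping length.
Take w = 0^{p³} ∈ L with |w| = p³ ≥ p.
Write w = xyz as guaranteed by the lemma, with |xy| ≤ p and |y| ≥ 1.
Then y = 0^k for some k with 1 ≤ k ≤ p.
Pump with i = 2: xy^2z = 0^{p³+k}. Since 1 ≤ k ≤ p, p³ < p³+k ≤ p³+p < p³+3p²+3p+1 = (p+1)³, so p³+k is not a perfect cube. So xy^2z ∉ L.
This contradicts the pumping lemma, so L is not regular.

0^{p³+k}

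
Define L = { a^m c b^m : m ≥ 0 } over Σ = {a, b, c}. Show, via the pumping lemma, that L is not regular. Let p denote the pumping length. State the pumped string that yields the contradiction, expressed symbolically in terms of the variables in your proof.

Assume L is regular. Let p be the pumping length given by the pumping lemma.
Take w = a^p c b^p ∈ L with |w| = 2p+1 ≥ p.
Write w = xyz as guaranteed by the lemma, with |xy| ≤ p and |y| ≥ 1.
Since the first p symbols of w are all a's and |xy| ≤ p, y lies entirely in the leading a-block: y = a^k for some k with 1 ≤ k ≤ p.
Pump with i = 2: xy^2z = a^{p+k} c b^p, which would require p+k = p. But k ≥ 1, so xy^2z ∉ L.
Contradiction. Therefore L is not regular.

a^{p+k} c b^p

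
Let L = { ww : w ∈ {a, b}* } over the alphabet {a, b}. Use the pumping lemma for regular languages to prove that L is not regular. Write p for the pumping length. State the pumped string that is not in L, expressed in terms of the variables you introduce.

Toward a contradiction, assume L is regular with pumping length p.
Take w = a^p b^p a^p b^p = uu where u = a^pb^p; then w ∈ L and |w| = 4p ≥ p.
By the pumping lemma, w = xyz with |xy| ≤ p and |y| > 0.
Because |xy| ≤ p and w begins with p copies of a, we have y = a^k with 1 ≤ k ≤ p.
Pump with i = 2: xy^2z = a^{p+k} b^p a^p b^p, of length 4p+k. Suppose this equals vv. The string starts with a and ends with b, so v does too; thus the boundary between the two copies of v is a b→a transition. There is exactly one such transition, at position 2p+k, so |v| = 2p+k and |vv| = 4p+2k ≠ 4p+k since k ≥ 1. So xy^2z ∉ L.
This contradicts the pumping lemma, so L is not regular.

a^{p+k} b^p a^p b^p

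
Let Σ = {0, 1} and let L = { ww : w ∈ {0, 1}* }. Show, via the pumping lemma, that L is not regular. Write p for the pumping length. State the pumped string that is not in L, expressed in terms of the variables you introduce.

0^{p+k} 1^p 0^p 1^p

Assume L is regular. Let p be the pumping length given by the pumping lemma.
Take w = 0^p 1^p 0^p 1^p = uu where u = 0^p1^p; then w ∈ L and |w| = 4p ≥ p.
The pumping lemma gives a decomposition w = xyz where |xy| ≤ p and |y| > 0.
Because |xy| ≤ p and w begins with p copies of 0, we have y = 0^k with 1 ≤ k ≤ p.
Pump with i = 2: xy^2z = 0^{p+k} 1^p 0^p 1^p, of length 4p+k. Suppose this equals vv. The string starts with 0 and ends with 1, so v does too; thus the boundary between the two copies of v is a 1→0 transition. There is exactly one such transition, at position 2p+k, so |v| = 2p+k and |vv| = 4p+2k ≠ 4p+k since k ≥ 1. So xy^2z ∉ L.
This contradicts the pumping lemma, so L is not regular.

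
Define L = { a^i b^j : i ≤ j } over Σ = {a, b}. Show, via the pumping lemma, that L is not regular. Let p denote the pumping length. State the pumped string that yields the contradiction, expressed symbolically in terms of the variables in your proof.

a^{p+k} b^p

Toward a contradiction, assume L is regular with pumping length p.
Choose w = a^p b^p ∈ L, with |w| = 2p ≥ p.
The pumping lemma gives a decomposition w = xyz where |xy| ≤ p and |y| ≥ 1.
Because |xy| ≤ p and w begins with p copies of a, we have y = a^k with 1 ≤ k ≤ p.
Consider xy^2z = a^{p+k} b^p. Since k ≥ 1, the a-count p+k exceeds the b-count p, so i ≤ j fails; thus xy^2z ∉ L.
This contradicts the pumping lemma, so L is not regular.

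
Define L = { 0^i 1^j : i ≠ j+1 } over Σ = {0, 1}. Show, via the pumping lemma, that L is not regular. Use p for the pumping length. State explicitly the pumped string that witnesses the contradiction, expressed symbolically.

Assume L is regular. Let p be the pumping length given by the pumping lemma.
Choose w = 0^p 1^{p+p!-1}. Since p ≠ (p+p!-1)+1 = p+p!, w ∈ L; and |w| ≥ p.
Write w = xyz as guaranteed by the lemma, with |xy| ≤ p and |y| ≥ 1.
Because |xy| ≤ p and w begins with p copies of 0, we have y = 0^k with 1 ≤ k ≤ p.
Since 1 ≤ k ≤ p, k divides p!; set t = 1 + p!/k. Then xy^t z has p + (p!/k)·k = p + p! copies of 0. Now the 0-count is p+p! and (1-count)+1 = (p+p!-1)+1 = p+p!, so i ≠ j+1 fails. So xy^t z = 0^{p+p!} 1^{p+p!-1} ∉ L.
Contradiction. Therefore L is not regular.

0^{p+p!} 1^{p+p!-1}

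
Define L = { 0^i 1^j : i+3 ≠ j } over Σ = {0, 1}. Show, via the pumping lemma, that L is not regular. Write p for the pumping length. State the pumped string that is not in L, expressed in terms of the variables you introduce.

Suppose for contradiction that L is regular, and let p be the pumping length.
Choose w = 0^p 1^{p+p!+3}. Since p ≠ (p+p!+3)-3 = p+p!, w ∈ L; and |w| ≥ p.
Write w = xyz as guaranteed by the lemma, with |xy| ≤ p and |y| ≥ 1.
Since the first p symbols of w are all 0's and |xy| ≤ p, y lies entirely in the leading 0-block: y = 0^k for some k with 1 ≤ k ≤ p.
Since 1 ≤ k ≤ p, k divides p!; set t = 1 + p!/k. Then xy^t z has p + (p!/k)·k = p + p! copies of 0. Now the 0-count is p+p! and (1-count)-3 = (p+p!+3)-3 = p+p!, so i+3 ≠ j fails. So xy^t z = 0^{p+p!} 1^{p+p!+3} ∉ L.
This is a contradiction; hence L is not regular.

0^{p+p!} 1^{p+p!+3}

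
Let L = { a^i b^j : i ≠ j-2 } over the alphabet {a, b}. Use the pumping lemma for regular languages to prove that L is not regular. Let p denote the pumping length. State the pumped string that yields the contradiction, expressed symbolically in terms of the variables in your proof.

a^{p+p!} b^{p+p!+2}

Assume L is regular; let p be its pumping constant.
Choose w = a^p b^{p+p!+2}. Since p ≠ (p+p!+2)-2 = p+p!, w ∈ L; and |w| ≥ p.
By the pumping lemma, w = xyz with |xy| ≤ p and |y| ≥ 1.
The first p characters of w are a's, so xy (and hence y) consists only of a's. Write y = a^k, 1 ≤ k ≤ p.
Since 1 ≤ k ≤ p, k divides p!; set t = 1 + p!/k. Then xy^t z has p + (p!/k)·k = p + p! copies of a. Now the a-count is p+p! and (b-count)-2 = (p+p!+2)-2 = p+p!, so i ≠ j-2 fails. So xy^t z = a^{p+p!} b^{p+p!+2} ∉ L.
This contradicts the pumping lemma, so L is not regular.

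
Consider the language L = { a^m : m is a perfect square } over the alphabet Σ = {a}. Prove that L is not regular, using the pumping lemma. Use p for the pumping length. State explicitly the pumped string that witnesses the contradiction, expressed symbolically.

Toward a contradiction, assume L is regular with pumping length p.
Take w = a^{p²} ∈ L with |w| = p² ≥ p.
By the pumping lemma, w = xyz with |xy| ≤ p and y is nonempty.
Then y = a^k for some k with 1 ≤ k ≤ p.
Pump with i = 2: xy^2z = a^{p²+k}. Since 1 ≤ k ≤ p, p² < p²+k ≤ p²+p < (p+1)², so p²+k lies strictly between consecutive squares and is not a perfect square. So xy^2z ∉ L.
Contradiction. Therefore L is not regular.

a^{p²+k}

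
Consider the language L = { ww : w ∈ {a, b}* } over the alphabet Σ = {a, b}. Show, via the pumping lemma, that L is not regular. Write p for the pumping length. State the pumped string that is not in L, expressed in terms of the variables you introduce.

a^{p+k} b^p a^p b^p

Suppose for contradiction that L is regular, and let p be the pumping length.
Take w = a^p b^p a^p b^p = uu where u = a^pb^p; then w ∈ L and |w| = 4p ≥ p.
The pumping lemma gives a decomposition w = xyz where |xy| ≤ p and y is nonempty.
Since the first p symbols of w are all a's and |xy| ≤ p, y lies entirely in the leading a-block: y = a^k for some k with 1 ≤ k ≤ p.
Pump with i = 2: xy^2z = a^{p+k} b^p a^p b^p, of length 4p+k. Suppose this equals vv. The string starts with a and ends with b, so v does too; thus the boundary between the two copies of v is a b→a transition. There is exactly one such transition, at position 2p+k, so |v| = 2p+k and |vv| = 4p+2k ≠ 4p+k since k ≥ 1. So xy^2z ∉ L.
Contradiction. Therefore L is not regular.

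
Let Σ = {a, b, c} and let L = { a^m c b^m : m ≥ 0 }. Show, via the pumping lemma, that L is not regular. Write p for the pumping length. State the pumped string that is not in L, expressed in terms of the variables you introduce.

Suppose for contradiction that L is regular, and let p be the pumping length.
Take w = a^p c b^p ∈ L with |w| = 2p+1 ≥ p.
The pumping lemma gives a decomposition w = xyz where |xy| ≤ p and |y| > 0.
Because |xy| ≤ p and w begins with p copies of a, we have y = a^k with 1 ≤ k ≤ p.
Pump with i = 2: xy^2z = a^{p+k} c b^p, which would require p+k = p. But k ≥ 1, so xy^2z ∉ L.
This contradicts the pumping lemma, so L is not regular.

a^{p+k} c b^p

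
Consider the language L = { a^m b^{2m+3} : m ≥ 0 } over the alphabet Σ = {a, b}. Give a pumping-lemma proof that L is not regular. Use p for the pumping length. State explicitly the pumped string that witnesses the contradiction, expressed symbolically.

a^{p+k} b^{2p+3}

Toward a contradiction, assume L is regular with pumping length p.
Let w = a^p b^{2p+3} ∈ L; note |w| = 3p+3 ≥ p.
The pumping lemma gives a decomposition w = xyz where |xy| ≤ p and y is nonempty.
The first p characters of w are a's, so xy (and hence y) consists only of a's. Write y = a^k, 1 ≤ k ≤ p.
Pump with i = 2: xy^2z = a^{p+k} b^{2p+3}. For this to lie in L we would need 2p+3 = 2(p+k)+3, which forces k = 0. But k ≥ 1, so xy^2z ∉ L.
This contradicts the pumping lemma, so L is not regular.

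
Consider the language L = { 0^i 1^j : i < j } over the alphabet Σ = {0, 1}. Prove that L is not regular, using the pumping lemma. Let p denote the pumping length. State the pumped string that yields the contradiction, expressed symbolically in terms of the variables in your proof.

0^{p+k} 1^{p+1}

Assume L is regular. Let p be the pumping length given by the pumping lemma.
Choose w = 0^p 1^{p+1} ∈ L, with |w| = 2p+1 ≥ p.
The pumping lemma gives a decomposition w = xyz where |xy| ≤ p and |y| > 0.
Since the first p symbols of w are all 0's and |xy| ≤ p, y lies entirely in the leading 0-block: y = 0^k for some k with 1 ≤ k ≤ p.
Consider xy^2z = 0^{p+k} 1^{p+1}. Since k ≥ 1, the 0-count p+k is at least p+1, so i < j fails; thus xy^2z ∉ L.
This is a contradiction; hence L is not regular.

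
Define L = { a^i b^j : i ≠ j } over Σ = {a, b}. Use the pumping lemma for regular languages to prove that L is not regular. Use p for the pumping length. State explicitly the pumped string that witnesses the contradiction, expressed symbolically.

a^{p+p!} b^{p+p!}

Suppose for contradiction that L is regular, and let p be the pumping length.
Choose w = a^p b^{p+p!}. Since p ≠ p+p!, w ∈ L; and |w| ≥ p.
The pumping lemma gives a decomposition w = xyz where |xy| ≤ p and |y| > 0.
Because |xy| ≤ p and w begins with p copies of a, we have y = a^k with 1 ≤ k ≤ p.
Since 1 ≤ k ≤ p, k divides p!; set t = 1 + p!/k. Then xy^t z has p + (p!/k)·k = p + p! copies of a. Now the a-count equals the b-count, so i ≠ j fails. So xy^t z = a^{p+p!} b^{p+p!} ∉ L.
Contradiction. Therefore L is not regular.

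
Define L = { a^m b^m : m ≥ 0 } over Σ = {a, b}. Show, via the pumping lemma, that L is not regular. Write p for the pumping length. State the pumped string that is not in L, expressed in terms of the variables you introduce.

Assume L is regular; let p be its pumping constant.
Let w = a^p b^p ∈ L; note |w| = 2p ≥ p.
Write w = xyz as guaranteed by the lemma, with |xy| ≤ p and |y| > 0.
Because |xy| ≤ p and w begins with p copies of a, we have y = a^k with 1 ≤ k ≤ p.
Pump with i = 2: xy^2z = a^{p+k} b^p. For this to lie in L we would need p = p+k, which forces k = 0. But k ≥ 1, so xy^2z ∉ L.
This contradicts the pumping lemma, so L is not regular.

a^{p+k} b^p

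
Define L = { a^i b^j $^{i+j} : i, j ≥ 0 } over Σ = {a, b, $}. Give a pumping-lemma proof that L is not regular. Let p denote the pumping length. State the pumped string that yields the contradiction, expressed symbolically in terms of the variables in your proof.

a^{p+k} b^p $^{2p}

Assume L is regular; let p be its pumping constant.
Take w = a^p b^p $^{2p} ∈ L (with i=j=p, i+j=2p), |w| = 4p ≥ p.
The pumping lemma gives a decomposition w = xyz where |xy| ≤ p and |y| ≥ 1.
Since the first p symbols of w are all a's and |xy| ≤ p, y lies entirely in the leading a-block: y = a^k for some k with 1 ≤ k ≤ p.
Consider xy^2z = a^{p+k} b^p $^{2p}. Now the a- and b-counts sum to 2p+k, but the $-count is 2p ≠ 2p+k. So xy^2z ∉ L.
This contradicts the pumping lemma, so L is not regular.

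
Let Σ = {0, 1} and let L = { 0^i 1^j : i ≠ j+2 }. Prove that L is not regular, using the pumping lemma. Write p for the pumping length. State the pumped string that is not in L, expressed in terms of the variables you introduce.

Suppose for contradiction that L is regular, and let p be the pumping length.
Choose w = 0^p 1^{p+p!-2}. Since p ≠ (p+p!-2)+2 = p+p!, w ∈ L; and |w| ≥ p.
Write w = xyz as guaranteed by the lemma, with |xy| ≤ p and y is nonempty.
Since the first p symbols of w are all 0's and |xy| ≤ p, y lies entirely in the leading 0-block: y = 0^k for some k with 1 ≤ k ≤ p.
Since 1 ≤ k ≤ p, k divides p!; set t = 1 + p!/k. Then xy^t z has p + (p!/k)·k = p + p! copies of 0. Now the 0-count is p+p! and (1-count)+2 = (p+p!-2)+2 = p+p!, so i ≠ j+2 fails. So xy^t z = 0^{p+p!} 1^{p+p!-2} ∉ L.
This contradicts the pumping lemma, so L is not regular.

0^{p+p!} 1^{p+p!-2}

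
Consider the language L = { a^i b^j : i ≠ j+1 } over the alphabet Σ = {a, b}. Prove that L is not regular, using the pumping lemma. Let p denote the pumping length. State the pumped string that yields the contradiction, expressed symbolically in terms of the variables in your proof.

Assume L is regular. Let p be the pumping length given by the pumping lemma.
Choose w = a^p b^{p+p!-1}. Since p ≠ (p+p!-1)+1 = p+p!, w ∈ L; and |w| ≥ p.
The pumping lemma gives a decomposition w = xyz where |xy| ≤ p and y is nonempty.
Since the first p symbols of w are all a's and |xy| ≤ p, y lies entirely in the leading a-block: y = a^k for some k with 1 ≤ k ≤ p.
Since 1 ≤ k ≤ p, k divides p!; set t = 1 + p!/k. Then xy^t z has p + (p!/k)·k = p + p! copies of a. Now the a-count is p+p! and (b-count)+1 = (p+p!-1)+1 = p+p!, so i ≠ j+1 fails. So xy^t z = a^{p+p!} b^{p+p!-1} ∉ L.
This contradicts the pumping lemma, so L is not regular.

a^{p+p!} b^{p+p!-1}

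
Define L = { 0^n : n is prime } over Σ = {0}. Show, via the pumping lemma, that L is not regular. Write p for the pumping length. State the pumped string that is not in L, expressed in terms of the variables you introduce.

Suppose for contradiction that L is regular, and let p be the pumping length.
Let q be a prime with q ≥ p+2 (infinitely many primes exist), and take w = 0^q ∈ L with |w| = q ≥ p.
The pumping lemma gives a decomposition w = xyz where |xy| ≤ p and y is nonempty.
Then y = 0^k for some k with 1 ≤ k ≤ p.
Since 1 ≤ k ≤ p, |xz| = q-k. Pump with i = q+1: |xy^{q+1}z| = (q-k)+(q+1)k = q+qk = q(1+k), which is composite (both factors ≥ 2). So xy^{q+1}z = 0^{q(1+k)} ∉ L.
This is a contradiction; hence L is not regular.

0^{q(1+k)}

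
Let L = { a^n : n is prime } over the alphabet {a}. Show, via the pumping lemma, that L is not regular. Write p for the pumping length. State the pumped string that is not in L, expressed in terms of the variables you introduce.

Toward a contradiction, assume L is regular with pumping length p.
Let q be a prime with q ≥ p+2 (infinitely many primes exist), and take w = a^q ∈ L with |w| = q ≥ p.
Write w = xyz as guaranteed by the lemma, with |xy| ≤ p and |y| > 0.
Then y = a^k for some k with 1 ≤ k ≤ p.
Since 1 ≤ k ≤ p, |xz| = q-k. Pump with i = q+1: |xy^{q+1}z| = (q-k)+(q+1)k = q+qk = q(1+k), which is composite (both factors ≥ 2). So xy^{q+1}z = a^{q(1+k)} ∉ L.
This is a contradiction; hence L is not regular.

a^{q(1+k)}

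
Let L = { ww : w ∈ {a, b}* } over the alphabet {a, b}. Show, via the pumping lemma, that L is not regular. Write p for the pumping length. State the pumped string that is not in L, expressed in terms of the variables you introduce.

a^{p+k} b^p a^p b^p

Suppose for contradiction that L is regular, and let p be the pumping length.
Take w = a^p b^p a^p b^p = uu where u = a^pb^p; then w ∈ L and |w| = 4p ≥ p.
Write w = xyz as guaranteed by the lemma, with |xy| ≤ p and |y| ≥ 1.
Because |xy| ≤ p and w begins with p copies of a, we have y = a^k with 1 ≤ k ≤ p.
Pump with i = 2: xy^2z = a^{p+k} b^p a^p b^p, of length 4p+k. Suppose this equals vv. The string starts with a and ends with b, so v does too; thus the boundary between the two copies of v is a b→a transition. There is exactly one such transition, at position 2p+k, so |v| = 2p+k and |vv| = 4p+2k ≠ 4p+k since k ≥ 1. So xy^2z ∉ L.
This contradicts the pumping lemma, so L is not regular.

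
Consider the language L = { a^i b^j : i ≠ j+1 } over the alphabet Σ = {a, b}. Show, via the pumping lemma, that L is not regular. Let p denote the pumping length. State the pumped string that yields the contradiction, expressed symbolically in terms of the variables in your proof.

Toward a contradiction, assume L is regular with pumping length p.
Choose w = a^p b^{p+p!-1}. Since p ≠ (p+p!-1)+1 = p+p!, w ∈ L; and |w| ≥ p.
By the pumping lemma, w = xyz with |xy| ≤ p and |y| ≥ 1.
The first p characters of w are a's, so xy (and hence y) consists only of a's. Write y = a^k, 1 ≤ k ≤ p.
Since 1 ≤ k ≤ p, k divides p!; set t = 1 + p!/k. Then xy^t z has p + (p!/k)·k = p + p! copies of a. Now the a-count is p+p! and (b-count)+1 = (p+p!-1)+1 = p+p!, so i ≠ j+1 fails. So xy^t z = a^{p+p!} b^{p+p!-1} ∉ L.
This is a contradiction; hence L is not regular.

a^{p+p!} b^{p+p!-1}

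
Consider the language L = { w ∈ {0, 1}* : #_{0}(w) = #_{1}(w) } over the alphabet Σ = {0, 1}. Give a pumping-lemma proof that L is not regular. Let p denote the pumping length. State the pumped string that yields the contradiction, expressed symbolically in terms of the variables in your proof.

0^{p+k} 1^p

Assume L is regular; let p be its pumping constant.
Choose w = 0^p 1^p ∈ L with |w| = 2p ≥ p.
By the pumping lemma, w = xyz with |xy| ≤ p and |y| > 0.
Since the first p symbols of w are all 0's and |xy| ≤ p, y lies entirely in the leading 0-block: y = 0^k for some k with 1 ≤ k ≤ p.
Pump with i = 2: xy^2z = 0^{p+k} 1^p has p+k occurrences of 0 but only p of 1. Since k ≥ 1 the counts differ, so xy^2z ∉ L.
This is a contradiction; hence L is not regular.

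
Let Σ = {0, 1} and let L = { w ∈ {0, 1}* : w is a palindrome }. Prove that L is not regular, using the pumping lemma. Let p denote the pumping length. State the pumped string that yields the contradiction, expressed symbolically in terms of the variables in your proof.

0^{p+k} 1 0^p

Toward a contradiction, assume L is regular with pumping length p.
Take w = 0^p 1 0^p, a palindrome of length 2p+1 ≥ p.
By the pumping lemma, w = xyz with |xy| ≤ p and |y| > 0.
The first p characters of w are 0's, so xy (and hence y) consists only of 0's. Write y = 0^k, 1 ≤ k ≤ p.
Pump with i = 2: xy^2z = 0^{p+k} 1 0^p. Its reverse is 0^p 1 0^{p+k}, which differs from xy^2z since k ≥ 1. So xy^2z is not a palindrome and xy^2z ∉ L.
This is a contradiction; hence L is not regular.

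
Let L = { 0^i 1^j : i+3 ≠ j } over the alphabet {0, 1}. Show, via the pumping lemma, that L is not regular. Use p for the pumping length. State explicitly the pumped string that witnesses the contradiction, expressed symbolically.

0^{p+p!} 1^{p+p!+3}

Toward a contradiction, assume L is regular with pumping length p.
Choose w = 0^p 1^{p+p!+3}. Since p ≠ (p+p!+3)-3 = p+p!, w ∈ L; and |w| ≥ p.
The pumping lemma gives a decomposition w = xyz where |xy| ≤ p and |y| ≥ 1.
Since the first p symbols of w are all 0's and |xy| ≤ p, y lies entirely in the leading 0-block: y = 0^k for some k with 1 ≤ k ≤ p.
Since 1 ≤ k ≤ p, k divides p!; set t = 1 + p!/k. Then xy^t z has p + (p!/k)·k = p + p! copies of 0. Now the 0-count is p+p! and (1-count)-3 = (p+p!+3)-3 = p+p!, so i+3 ≠ j fails. So xy^t z = 0^{p+p!} 1^{p+p!+3} ∉ L.
This is a contradiction; hence L is not regular.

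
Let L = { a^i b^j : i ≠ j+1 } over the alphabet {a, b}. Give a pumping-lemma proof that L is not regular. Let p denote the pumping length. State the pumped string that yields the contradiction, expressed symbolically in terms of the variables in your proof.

Assume L is regular; let p be its pumping constant.
Choose w = a^p b^{p+p!-1}. Since p ≠ (p+p!-1)+1 = p+p!, w ∈ L; and |w| ≥ p.
Write w = xyz as guaranteed by the lemma, with |xy| ≤ p and |y| ≥ 1.
Because |xy| ≤ p and w begins with p copies of a, we have y = a^k with 1 ≤ k ≤ p.
Since 1 ≤ k ≤ p, k divides p!; set t = 1 + p!/k. Then xy^t z has p + (p!/k)·k = p + p! copies of a. Now the a-count is p+p! and (b-count)+1 = (p+p!-1)+1 = p+p!, so i ≠ j+1 fails. So xy^t z = a^{p+p!} b^{p+p!-1} ∉ L.
This contradicts the pumping lemma, so L is not regular.

a^{p+p!} b^{p+p!-1}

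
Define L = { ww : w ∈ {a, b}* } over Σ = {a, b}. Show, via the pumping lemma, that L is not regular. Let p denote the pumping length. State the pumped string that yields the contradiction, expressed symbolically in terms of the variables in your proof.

a^{p+k} b^p a^p b^p

Toward a contradiction, assume L is regular with pumping length p.
Take w = a^p b^p a^p b^p = uu where u = a^pb^p; then w ∈ L and |w| = 4p ≥ p.
Write w = xyz as guaranteed by the lemma, with |xy| ≤ p and |y| > 0.
The first p characters of w are a's, so xy (and hence y) consists only of a's. Write y = a^k, 1 ≤ k ≤ p.
Pump with i = 2: xy^2z = a^{p+k} b^p a^p b^p, of length 4p+k. Suppose this equals vv. The string starts with a and ends with b, so v does too; thus the boundary between the two copies of v is a b→a transition. There is exactly one such transition, at position 2p+k, so |v| = 2p+k and |vv| = 4p+2k ≠ 4p+k since k ≥ 1. So xy^2z ∉ L.
Contradiction. Therefore L is not regular.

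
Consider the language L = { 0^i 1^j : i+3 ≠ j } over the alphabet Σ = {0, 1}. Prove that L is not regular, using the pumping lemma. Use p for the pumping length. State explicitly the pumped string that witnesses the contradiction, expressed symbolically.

Assume L is regular; let p be its pumping constant.
Choose w = 0^p 1^{p+p!+3}. Since p ≠ (p+p!+3)-3 = p+p!, w ∈ L; and |w| ≥ p.
Write w = xyz as guaranteed by the lemma, with |xy| ≤ p and y is nonempty.
The first p characters of w are 0's, so xy (and hence y) consists only of 0's. Write y = 0^k, 1 ≤ k ≤ p.
Since 1 ≤ k ≤ p, k divides p!; set t = 1 + p!/k. Then xy^t z has p + (p!/k)·k = p + p! copies of 0. Now the 0-count is p+p! and (1-count)-3 = (p+p!+3)-3 = p+p!, so i+3 ≠ j fails. So xy^t z = 0^{p+p!} 1^{p+p!+3} ∉ L.
Contradiction. Therefore L is not regular.

0^{p+p!} 1^{p+p!+3}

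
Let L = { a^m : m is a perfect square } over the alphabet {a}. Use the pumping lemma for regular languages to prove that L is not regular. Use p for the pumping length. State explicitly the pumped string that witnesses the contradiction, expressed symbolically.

Assume L is regular; let p be its pumping constant.
Take w = a^{p²} ∈ L with |w| = p² ≥ p.
By the pumping lemma, w = xyz with |xy| ≤ p and |y| ≥ 1.
Then y = a^k for some k with 1 ≤ k ≤ p.
Pump with i = 2: xy^2z = a^{p²+k}. Since 1 ≤ k ≤ p, p² < p²+k ≤ p²+p < (p+1)², so p²+k lies strictly between consecutive squares and is not a perfect square. So xy^2z ∉ L.
This is a contradiction; hence L is not regular.

a^{p²+k}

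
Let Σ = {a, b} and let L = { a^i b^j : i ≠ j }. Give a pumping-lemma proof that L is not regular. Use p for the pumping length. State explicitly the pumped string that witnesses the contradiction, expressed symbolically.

Toward a contradiction, assume L is regular with pumping length p.
Choose w = a^p b^{p+p!}. Since p ≠ p+p!, w ∈ L; and |w| ≥ p.
By the pumping lemma, w = xyz with |xy| ≤ p and |y| ≥ 1.
Since the first p symbols of w are all a's and |xy| ≤ p, y lies entirely in the leading a-block: y = a^k for some k with 1 ≤ k ≤ p.
Since 1 ≤ k ≤ p, k divides p!; set t = 1 + p!/k. Then xy^t z has p + (p!/k)·k = p + p! copies of a. Now the a-count equals the b-count, so i ≠ j fails. So xy^t z = a^{p+p!} b^{p+p!} ∉ L.
Contradiction. Therefore L is not regular.

a^{p+p!} b^{p+p!}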